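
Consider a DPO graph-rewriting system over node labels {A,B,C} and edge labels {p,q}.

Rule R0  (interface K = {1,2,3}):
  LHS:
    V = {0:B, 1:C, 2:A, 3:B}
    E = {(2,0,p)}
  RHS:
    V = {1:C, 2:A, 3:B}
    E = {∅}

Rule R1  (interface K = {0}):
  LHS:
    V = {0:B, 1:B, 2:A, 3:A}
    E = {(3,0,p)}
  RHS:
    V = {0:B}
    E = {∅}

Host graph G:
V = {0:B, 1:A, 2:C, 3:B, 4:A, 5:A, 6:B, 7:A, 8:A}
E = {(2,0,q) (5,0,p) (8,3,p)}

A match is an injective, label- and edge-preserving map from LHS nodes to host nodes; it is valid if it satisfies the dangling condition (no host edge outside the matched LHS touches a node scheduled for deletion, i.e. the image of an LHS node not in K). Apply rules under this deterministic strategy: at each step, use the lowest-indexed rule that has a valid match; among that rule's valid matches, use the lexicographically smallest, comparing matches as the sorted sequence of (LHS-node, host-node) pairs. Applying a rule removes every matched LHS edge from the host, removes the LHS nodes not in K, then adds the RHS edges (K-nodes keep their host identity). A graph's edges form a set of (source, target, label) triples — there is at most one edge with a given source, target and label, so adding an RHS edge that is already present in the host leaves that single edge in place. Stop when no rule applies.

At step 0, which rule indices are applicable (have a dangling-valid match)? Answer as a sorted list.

R0: 2 valid matches — {0↦3, 1↦2, 2↦8, 3↦0}, {0↦3, 1↦2, 2↦8, 3↦6}
R1: 6 valid matches — {0↦0, 1↦6, 2↦1, 3↦5}, {0↦0, 1↦6, 2↦4, 3↦5}, {0↦0, 1↦6, 2↦7, 3↦5} (+3 more)

Answer: [R0,R1]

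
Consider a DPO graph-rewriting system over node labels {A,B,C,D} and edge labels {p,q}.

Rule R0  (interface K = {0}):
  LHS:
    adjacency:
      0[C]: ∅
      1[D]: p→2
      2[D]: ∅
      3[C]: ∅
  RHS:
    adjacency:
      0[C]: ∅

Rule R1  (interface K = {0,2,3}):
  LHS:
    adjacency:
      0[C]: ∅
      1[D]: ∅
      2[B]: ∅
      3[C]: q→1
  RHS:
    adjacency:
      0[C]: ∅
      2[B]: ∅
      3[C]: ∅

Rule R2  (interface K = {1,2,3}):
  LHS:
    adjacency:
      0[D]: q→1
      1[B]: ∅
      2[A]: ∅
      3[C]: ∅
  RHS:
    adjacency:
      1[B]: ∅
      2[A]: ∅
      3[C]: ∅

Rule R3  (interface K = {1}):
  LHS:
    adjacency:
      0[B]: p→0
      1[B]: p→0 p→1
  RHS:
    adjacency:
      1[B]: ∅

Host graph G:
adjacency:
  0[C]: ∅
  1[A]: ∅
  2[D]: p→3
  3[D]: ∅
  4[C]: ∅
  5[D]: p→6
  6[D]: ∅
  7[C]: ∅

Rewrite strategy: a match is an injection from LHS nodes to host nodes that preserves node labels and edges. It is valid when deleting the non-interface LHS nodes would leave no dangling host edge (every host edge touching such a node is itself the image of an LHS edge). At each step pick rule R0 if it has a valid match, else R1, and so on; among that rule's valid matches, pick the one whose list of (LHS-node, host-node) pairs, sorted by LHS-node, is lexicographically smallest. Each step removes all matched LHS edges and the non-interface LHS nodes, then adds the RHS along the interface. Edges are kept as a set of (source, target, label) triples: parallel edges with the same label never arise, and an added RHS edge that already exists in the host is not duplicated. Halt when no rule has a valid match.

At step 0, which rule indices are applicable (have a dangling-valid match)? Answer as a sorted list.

R0: 12 valid matches — {0↦0, 1↦2, 2↦3, 3↦4}, {0↦0, 1↦2, 2↦3, 3↦7}, {0↦0, 1↦5, 2↦6, 3↦4} (+9 more)
R1: no valid match — LHS pattern not found
R2: no valid match — LHS pattern not found
R3: no valid match — LHS pattern not found

Answer: [R0]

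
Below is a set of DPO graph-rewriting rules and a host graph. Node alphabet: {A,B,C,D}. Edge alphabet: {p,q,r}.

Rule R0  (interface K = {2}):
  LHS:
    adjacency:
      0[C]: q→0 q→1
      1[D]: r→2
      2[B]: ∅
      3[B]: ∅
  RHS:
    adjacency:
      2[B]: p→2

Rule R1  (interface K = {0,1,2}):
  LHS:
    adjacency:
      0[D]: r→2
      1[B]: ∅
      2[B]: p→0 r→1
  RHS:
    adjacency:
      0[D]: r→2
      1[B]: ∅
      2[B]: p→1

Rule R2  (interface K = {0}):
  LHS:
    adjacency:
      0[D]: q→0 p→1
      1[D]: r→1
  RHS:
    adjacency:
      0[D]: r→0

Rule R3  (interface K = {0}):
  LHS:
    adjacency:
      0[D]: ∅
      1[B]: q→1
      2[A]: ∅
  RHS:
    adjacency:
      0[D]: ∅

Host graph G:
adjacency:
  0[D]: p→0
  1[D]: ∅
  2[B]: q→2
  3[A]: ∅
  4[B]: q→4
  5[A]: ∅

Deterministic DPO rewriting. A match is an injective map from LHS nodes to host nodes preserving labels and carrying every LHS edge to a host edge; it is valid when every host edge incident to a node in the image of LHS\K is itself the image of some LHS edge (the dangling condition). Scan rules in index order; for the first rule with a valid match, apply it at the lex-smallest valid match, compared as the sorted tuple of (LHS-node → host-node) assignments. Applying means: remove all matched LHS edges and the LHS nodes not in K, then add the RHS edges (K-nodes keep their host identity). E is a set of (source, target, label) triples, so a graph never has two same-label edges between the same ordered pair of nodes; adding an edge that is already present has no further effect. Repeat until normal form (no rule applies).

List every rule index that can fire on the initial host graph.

R0: no valid match — LHS pattern not found
R1: no valid match — LHS pattern not found
R2: no valid match — LHS pattern not found
R3: 8 valid matches — {0↦0, 1↦2, 2↦3}, {0↦0, 1↦2, 2↦5}, {0↦0, 1↦4, 2↦3} (+5 more)

Answer: [R3]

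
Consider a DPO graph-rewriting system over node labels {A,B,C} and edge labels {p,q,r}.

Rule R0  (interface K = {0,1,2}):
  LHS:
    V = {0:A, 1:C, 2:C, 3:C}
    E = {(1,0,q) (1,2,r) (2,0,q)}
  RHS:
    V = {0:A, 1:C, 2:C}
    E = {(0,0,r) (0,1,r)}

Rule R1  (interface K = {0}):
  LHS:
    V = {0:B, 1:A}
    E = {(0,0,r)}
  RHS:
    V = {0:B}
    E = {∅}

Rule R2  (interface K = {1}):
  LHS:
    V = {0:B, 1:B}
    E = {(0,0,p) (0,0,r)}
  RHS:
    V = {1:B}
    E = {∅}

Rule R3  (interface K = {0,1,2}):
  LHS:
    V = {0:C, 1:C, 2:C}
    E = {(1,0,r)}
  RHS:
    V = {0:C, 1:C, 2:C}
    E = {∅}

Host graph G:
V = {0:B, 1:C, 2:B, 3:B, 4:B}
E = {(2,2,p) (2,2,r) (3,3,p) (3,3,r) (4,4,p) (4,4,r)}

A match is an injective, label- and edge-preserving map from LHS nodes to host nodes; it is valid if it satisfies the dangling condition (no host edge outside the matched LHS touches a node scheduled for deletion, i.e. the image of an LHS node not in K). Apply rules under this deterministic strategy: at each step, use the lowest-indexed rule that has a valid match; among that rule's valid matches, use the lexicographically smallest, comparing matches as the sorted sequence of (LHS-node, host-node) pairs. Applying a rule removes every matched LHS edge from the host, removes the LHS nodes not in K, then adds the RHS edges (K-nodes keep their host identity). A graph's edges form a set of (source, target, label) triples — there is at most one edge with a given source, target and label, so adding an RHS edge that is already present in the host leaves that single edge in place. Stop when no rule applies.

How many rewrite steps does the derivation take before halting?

initial: |V|=5 |E|=6  E = 2-p->2 2-r->2 3-p->3 3-r->3 4-p->4 4-r->4
step 1: apply R2 at {0↦2, 1↦0}  → |V|=4 |E|=4  E = 3-p->3 3-r->3 4-p->4 4-r->4
step 2: apply R2 at {0↦3, 1↦0}  → |V|=3 |E|=2  E = 4-p->4 4-r->4
step 3: apply R2 at {0↦4, 1↦0}  → |V|=2 |E|=0  E = ∅
normal form: no rule applies after step 3

Answer: 3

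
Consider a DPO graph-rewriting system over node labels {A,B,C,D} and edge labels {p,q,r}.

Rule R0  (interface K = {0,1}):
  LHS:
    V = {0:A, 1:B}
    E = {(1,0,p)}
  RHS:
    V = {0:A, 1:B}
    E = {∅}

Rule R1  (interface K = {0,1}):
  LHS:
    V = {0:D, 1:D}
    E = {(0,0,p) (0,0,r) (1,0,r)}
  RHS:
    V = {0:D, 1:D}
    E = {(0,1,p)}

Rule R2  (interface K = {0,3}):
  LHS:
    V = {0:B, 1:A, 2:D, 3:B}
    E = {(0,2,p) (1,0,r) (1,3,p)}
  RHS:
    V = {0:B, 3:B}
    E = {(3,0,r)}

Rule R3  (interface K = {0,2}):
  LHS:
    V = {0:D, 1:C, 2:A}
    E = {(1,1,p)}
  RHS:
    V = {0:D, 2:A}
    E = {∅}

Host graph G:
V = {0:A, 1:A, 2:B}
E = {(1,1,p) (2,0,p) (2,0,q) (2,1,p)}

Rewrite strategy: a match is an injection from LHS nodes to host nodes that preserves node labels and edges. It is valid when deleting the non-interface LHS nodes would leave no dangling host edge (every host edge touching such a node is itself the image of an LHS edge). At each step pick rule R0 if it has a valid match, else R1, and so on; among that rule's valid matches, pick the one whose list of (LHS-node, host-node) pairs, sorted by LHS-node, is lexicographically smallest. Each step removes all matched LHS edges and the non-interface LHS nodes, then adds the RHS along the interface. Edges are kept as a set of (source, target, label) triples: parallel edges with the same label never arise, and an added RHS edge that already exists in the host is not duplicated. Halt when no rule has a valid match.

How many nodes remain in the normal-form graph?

initial: |V|=3 |E|=4  E = 1-p->1 2-p->0 2-q->0 2-p->1
step 1: apply R0 at {0↦0, 1↦2}  → |V|=3 |E|=3  E = 1-p->1 2-q->0 2-p->1
step 2: apply R0 at {0↦1, 1↦2}  → |V|=3 |E|=2  E = 1-p->1 2-q->0
halt: no rule applies after step 2
NF nodes: {0:A, 1:A, 2:B}

Answer: 3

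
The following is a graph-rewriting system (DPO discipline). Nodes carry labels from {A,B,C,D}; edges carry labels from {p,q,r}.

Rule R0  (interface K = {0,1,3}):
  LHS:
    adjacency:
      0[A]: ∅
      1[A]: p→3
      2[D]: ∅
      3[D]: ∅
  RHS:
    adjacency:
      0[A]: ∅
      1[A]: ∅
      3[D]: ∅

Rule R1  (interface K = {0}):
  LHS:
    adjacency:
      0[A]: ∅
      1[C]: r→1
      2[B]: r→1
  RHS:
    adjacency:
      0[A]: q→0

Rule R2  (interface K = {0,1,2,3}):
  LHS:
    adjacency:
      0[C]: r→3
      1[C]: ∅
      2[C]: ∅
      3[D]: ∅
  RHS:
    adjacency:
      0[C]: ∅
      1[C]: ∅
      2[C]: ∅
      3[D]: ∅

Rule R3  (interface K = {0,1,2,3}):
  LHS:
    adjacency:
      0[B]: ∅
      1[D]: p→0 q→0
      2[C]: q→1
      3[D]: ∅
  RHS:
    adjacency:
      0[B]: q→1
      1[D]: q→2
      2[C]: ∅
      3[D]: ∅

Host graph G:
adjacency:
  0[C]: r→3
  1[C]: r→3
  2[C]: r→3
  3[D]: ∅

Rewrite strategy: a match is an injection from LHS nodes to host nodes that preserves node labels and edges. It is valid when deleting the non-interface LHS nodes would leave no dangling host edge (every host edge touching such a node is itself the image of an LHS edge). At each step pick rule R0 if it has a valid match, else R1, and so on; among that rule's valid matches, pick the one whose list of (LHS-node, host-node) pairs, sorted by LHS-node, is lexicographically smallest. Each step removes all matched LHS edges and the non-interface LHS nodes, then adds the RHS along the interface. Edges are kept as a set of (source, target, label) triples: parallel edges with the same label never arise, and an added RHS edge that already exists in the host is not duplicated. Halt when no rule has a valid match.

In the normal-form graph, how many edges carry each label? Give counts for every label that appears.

Answer: (no edges)

Derivation:
start.  V:4 E:3  edges: 0-r->3 1-r->3 2-r->3
1. fire R2 via {0↦0, 1↦1, 2↦2, 3↦3}  →  V:4 E:2  edges: 1-r->3 2-r->3
2. fire R2 via {0↦1, 1↦0, 2↦2, 3↦3}  →  V:4 E:1  edges: 2-r->3
3. fire R2 via {0↦2, 1↦0, 2↦1, 3↦3}  →  V:4 E:0  edges: ∅
halt: no rule applies after step 3
NF edges: []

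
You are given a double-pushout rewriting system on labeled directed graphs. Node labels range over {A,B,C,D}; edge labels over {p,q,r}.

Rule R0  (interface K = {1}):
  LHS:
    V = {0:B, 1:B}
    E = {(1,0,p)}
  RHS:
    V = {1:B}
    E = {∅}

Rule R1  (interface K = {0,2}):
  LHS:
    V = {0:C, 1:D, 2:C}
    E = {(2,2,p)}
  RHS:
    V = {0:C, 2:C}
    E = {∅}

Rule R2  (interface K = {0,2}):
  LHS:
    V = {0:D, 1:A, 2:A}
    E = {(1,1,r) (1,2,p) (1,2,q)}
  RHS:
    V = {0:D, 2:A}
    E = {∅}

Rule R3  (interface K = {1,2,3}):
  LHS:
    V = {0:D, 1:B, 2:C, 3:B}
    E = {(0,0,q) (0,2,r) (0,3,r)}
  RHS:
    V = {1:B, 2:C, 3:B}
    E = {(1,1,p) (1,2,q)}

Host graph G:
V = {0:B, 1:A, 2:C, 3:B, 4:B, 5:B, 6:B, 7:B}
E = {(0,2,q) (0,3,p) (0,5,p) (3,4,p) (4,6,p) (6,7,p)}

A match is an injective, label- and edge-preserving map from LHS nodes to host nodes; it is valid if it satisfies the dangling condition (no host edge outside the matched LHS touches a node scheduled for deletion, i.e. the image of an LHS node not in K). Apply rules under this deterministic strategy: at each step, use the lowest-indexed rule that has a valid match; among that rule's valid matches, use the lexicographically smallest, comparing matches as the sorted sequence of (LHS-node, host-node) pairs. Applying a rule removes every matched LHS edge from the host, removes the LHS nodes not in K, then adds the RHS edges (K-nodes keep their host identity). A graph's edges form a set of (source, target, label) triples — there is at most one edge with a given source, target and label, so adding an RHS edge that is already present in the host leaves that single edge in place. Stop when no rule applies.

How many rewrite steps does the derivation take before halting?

initial: |V|=8 |E|=6  E = 0-q->2 0-p->3 0-p->5 3-p->4 4-p->6 6-p->7
step 1: apply R0 at {0↦5, 1↦0}  → |V|=7 |E|=5  E = 0-q->2 0-p->3 3-p->4 4-p->6 6-p->7
step 2: apply R0 at {0↦7, 1↦6}  → |V|=6 |E|=4  E = 0-q->2 0-p->3 3-p->4 4-p->6
step 3: apply R0 at {0↦6, 1↦4}  → |V|=5 |E|=3  E = 0-q->2 0-p->3 3-p->4
step 4: apply R0 at {0↦4, 1↦3}  → |V|=4 |E|=2  E = 0-q->2 0-p->3
step 5: apply R0 at {0↦3, 1↦0}  → |V|=3 |E|=1  E = 0-q->2
halt: no rule applies after step 5

Answer: 5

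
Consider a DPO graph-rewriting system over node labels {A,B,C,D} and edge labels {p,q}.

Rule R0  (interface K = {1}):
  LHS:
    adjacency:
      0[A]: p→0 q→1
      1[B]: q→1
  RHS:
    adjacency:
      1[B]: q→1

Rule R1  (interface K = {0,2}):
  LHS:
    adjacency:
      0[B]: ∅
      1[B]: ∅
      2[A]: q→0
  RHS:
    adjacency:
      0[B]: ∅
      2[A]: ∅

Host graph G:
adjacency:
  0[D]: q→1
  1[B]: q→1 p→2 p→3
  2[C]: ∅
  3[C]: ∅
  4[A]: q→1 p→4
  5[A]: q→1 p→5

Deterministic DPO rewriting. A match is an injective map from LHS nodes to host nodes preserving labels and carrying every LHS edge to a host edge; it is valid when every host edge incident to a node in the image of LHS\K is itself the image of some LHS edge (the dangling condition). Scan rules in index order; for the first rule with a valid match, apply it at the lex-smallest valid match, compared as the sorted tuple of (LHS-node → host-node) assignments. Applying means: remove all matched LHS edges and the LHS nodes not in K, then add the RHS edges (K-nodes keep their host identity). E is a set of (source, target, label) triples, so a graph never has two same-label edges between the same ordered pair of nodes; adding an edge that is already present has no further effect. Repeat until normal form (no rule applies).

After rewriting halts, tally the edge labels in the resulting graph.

[0] host  ⇒  6 nodes, 8 edges  {0-q->1 1-q->1 1-p->2 1-p->3 4-q->1 4-p->4 5-q->1 5-p->5}
[1] R0 @ {0↦4, 1↦1}  ⇒  5 nodes, 6 edges  {0-q->1 1-q->1 1-p->2 1-p->3 5-q->1 5-p->5}
[2] R0 @ {0↦5, 1↦1}  ⇒  4 nodes, 4 edges  {0-q->1 1-q->1 1-p->2 1-p->3}
normal form: no rule applies after step 2
NF edges: [(0, 1, 'q'), (1, 1, 'q'), (1, 2, 'p'), (1, 3, 'p')]

Answer: p:2 q:2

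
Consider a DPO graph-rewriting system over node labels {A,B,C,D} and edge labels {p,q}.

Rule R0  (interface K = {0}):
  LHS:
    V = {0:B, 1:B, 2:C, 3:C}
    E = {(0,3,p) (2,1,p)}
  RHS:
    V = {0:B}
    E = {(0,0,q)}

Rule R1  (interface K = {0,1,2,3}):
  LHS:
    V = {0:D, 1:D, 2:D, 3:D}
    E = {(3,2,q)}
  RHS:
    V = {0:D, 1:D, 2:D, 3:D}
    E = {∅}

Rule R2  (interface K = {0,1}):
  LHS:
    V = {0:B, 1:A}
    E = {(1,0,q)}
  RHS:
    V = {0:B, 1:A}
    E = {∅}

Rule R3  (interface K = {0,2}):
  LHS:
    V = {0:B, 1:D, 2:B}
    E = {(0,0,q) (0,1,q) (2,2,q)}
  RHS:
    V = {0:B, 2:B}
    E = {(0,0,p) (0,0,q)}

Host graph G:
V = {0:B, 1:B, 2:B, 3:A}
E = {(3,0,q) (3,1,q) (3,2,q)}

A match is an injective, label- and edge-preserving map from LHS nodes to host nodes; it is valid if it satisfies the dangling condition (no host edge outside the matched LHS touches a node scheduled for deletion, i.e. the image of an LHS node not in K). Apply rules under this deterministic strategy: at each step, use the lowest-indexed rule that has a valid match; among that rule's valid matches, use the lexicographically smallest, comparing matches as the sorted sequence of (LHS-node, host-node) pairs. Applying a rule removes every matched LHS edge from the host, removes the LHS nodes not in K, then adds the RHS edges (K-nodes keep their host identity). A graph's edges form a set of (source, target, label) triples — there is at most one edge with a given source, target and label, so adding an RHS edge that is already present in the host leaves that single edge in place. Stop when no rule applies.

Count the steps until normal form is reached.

start.  V:4 E:3  edges: 3-q->0 3-q->1 3-q->2
1. fire R2 via {0↦0, 1↦3}  →  V:4 E:2  edges: 3-q->1 3-q->2
2. fire R2 via {0↦1, 1↦3}  →  V:4 E:1  edges: 3-q->2
3. fire R2 via {0↦2, 1↦3}  →  V:4 E:0  edges: ∅
final graph: no rule applies after step 3

Answer: 3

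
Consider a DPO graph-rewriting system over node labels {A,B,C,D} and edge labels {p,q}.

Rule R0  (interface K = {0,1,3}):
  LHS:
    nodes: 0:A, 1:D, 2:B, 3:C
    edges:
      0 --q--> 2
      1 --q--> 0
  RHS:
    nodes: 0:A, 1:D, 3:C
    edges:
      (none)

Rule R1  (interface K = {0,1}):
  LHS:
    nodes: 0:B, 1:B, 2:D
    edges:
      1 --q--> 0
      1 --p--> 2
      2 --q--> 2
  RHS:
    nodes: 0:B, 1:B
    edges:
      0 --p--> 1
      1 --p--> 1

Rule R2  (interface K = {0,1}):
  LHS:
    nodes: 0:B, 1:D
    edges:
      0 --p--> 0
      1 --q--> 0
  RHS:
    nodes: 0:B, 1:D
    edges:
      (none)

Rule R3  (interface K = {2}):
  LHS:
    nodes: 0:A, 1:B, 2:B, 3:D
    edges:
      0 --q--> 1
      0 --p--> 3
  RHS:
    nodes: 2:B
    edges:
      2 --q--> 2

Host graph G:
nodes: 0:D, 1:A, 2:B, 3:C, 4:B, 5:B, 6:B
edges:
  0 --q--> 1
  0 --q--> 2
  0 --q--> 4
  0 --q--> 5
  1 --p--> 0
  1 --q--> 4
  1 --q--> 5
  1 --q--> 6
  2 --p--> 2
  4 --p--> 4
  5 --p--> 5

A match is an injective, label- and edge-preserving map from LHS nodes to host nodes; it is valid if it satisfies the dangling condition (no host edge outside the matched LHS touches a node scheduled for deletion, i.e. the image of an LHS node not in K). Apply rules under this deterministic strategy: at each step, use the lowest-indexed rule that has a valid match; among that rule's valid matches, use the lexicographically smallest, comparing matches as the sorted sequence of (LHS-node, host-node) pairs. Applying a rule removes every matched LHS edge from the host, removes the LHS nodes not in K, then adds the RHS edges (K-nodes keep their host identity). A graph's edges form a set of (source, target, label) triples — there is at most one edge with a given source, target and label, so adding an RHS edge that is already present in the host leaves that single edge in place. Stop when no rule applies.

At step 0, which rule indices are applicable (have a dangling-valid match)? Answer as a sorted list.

Answer: [R0,R2]

Steps:
R0: 1 valid match — {0↦1, 1↦0, 2↦6, 3↦3}
R1: no valid match — LHS pattern not found
R2: 3 valid matches — {0↦2, 1↦0}, {0↦4, 1↦0}, {0↦5, 1↦0}
R3: no valid match — 9 raw matches, all fail dangling condition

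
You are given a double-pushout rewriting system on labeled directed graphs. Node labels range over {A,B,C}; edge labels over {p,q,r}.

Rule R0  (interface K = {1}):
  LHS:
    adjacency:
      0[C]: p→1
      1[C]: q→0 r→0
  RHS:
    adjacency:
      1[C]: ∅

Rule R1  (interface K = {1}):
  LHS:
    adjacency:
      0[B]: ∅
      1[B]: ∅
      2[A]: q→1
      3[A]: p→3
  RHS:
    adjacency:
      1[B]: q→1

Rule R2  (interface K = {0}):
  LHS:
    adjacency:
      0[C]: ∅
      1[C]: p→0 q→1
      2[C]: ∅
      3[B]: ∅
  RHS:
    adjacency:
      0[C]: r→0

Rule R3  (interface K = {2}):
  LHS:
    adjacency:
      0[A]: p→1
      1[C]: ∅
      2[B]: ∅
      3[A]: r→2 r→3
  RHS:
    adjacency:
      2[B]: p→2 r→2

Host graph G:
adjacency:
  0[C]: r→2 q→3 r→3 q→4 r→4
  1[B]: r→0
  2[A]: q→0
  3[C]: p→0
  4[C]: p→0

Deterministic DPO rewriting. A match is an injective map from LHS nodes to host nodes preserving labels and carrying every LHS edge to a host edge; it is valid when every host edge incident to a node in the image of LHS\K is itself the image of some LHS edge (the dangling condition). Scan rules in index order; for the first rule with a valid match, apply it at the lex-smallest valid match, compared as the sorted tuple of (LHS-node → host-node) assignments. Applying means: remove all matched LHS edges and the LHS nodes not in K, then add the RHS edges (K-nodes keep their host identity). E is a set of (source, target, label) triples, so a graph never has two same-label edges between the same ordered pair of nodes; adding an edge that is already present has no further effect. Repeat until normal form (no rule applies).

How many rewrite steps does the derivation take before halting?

Answer: 2

Derivation:
start.  V:5 E:9  edges: 0-r->2 0-q->3 0-r->3 0-q->4 0-r->4 1-r->0 2-q->0 3-p->0 4-p->0
1. fire R0 via {0↦3, 1↦0}  →  V:4 E:6  edges: 0-r->2 0-q->4 0-r->4 1-r->0 2-q->0 4-p->0
2. fire R0 via {0↦4, 1↦0}  →  V:3 E:3  edges: 0-r->2 1-r->0 2-q->0
halt: no rule applies after step 2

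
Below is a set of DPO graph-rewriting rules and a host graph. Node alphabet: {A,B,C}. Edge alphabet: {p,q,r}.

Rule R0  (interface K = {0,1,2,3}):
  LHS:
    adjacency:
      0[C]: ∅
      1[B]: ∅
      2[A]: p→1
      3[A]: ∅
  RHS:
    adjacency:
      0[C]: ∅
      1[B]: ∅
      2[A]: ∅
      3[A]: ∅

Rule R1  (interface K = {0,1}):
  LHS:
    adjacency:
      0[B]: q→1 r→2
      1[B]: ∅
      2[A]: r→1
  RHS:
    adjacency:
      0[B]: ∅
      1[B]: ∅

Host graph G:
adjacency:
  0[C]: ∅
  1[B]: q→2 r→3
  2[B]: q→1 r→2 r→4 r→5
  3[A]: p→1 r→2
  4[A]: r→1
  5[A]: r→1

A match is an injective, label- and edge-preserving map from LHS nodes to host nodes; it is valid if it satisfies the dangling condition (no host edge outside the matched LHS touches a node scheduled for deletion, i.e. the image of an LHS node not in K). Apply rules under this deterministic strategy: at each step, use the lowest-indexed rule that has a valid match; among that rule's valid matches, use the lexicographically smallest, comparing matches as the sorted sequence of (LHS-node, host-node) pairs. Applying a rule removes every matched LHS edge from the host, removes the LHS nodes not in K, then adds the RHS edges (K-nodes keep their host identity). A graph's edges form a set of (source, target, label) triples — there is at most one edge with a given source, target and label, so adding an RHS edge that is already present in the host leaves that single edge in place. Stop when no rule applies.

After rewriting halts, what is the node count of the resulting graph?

Answer: 4

Steps:
start.  V:6 E:10  edges: 1-q->2 1-r->3 2-q->1 2-r->2 2-r->4 2-r->5 3-p->1 3-r->2 4-r->1 5-r->1
1. fire R0 via {0↦0, 1↦1, 2↦3, 3↦4}  →  V:6 E:9  edges: 1-q->2 1-r->3 2-q->1 2-r->2 2-r->4 2-r->5 3-r->2 4-r->1 5-r->1
2. fire R1 via {0↦1, 1↦2, 2↦3}  →  V:5 E:6  edges: 2-q->1 2-r->2 2-r->4 2-r->5 4-r->1 5-r->1
3. fire R1 via {0↦2, 1↦1, 2↦4}  →  V:4 E:3  edges: 2-r->2 2-r->5 5-r->1
normal form: no rule applies after step 3
NF nodes: {0:C, 1:B, 2:B, 5:A}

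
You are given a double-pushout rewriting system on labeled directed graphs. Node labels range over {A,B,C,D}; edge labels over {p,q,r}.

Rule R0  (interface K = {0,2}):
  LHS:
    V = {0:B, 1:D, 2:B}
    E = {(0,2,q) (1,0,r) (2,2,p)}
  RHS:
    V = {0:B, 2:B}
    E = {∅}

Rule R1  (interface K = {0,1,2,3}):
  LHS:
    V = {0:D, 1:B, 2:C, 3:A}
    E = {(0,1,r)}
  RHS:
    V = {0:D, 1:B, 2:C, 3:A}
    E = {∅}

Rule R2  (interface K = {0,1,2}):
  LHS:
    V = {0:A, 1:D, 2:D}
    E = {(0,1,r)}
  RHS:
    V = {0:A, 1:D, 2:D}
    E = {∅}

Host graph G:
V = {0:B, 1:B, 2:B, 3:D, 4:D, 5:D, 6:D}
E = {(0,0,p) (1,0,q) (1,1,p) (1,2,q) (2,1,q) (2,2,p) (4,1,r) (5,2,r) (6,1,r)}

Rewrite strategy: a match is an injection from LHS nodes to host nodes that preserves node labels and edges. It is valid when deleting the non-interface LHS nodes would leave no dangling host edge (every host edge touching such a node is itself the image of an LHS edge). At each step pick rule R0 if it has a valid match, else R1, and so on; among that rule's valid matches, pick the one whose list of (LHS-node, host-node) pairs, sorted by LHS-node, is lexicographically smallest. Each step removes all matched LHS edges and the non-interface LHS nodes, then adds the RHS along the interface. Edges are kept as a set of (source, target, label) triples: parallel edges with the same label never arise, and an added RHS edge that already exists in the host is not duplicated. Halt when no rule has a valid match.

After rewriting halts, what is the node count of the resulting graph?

[0] host  ⇒  7 nodes, 9 edges  {0-p->0 1-q->0 1-p->1 1-q->2 2-q->1 2-p->2 4-r->1 5-r->2 6-r->1}
[1] R0 @ {0↦1, 1↦4, 2↦0}  ⇒  6 nodes, 6 edges  {1-p->1 1-q->2 2-q->1 2-p->2 5-r->2 6-r->1}
[2] R0 @ {0↦1, 1↦6, 2↦2}  ⇒  5 nodes, 3 edges  {1-p->1 2-q->1 5-r->2}
[3] R0 @ {0↦2, 1↦5, 2↦1}  ⇒  4 nodes, 0 edges  {∅}
normal form: no rule applies after step 3
NF nodes: {0:B, 1:B, 2:B, 3:D}

Answer: 4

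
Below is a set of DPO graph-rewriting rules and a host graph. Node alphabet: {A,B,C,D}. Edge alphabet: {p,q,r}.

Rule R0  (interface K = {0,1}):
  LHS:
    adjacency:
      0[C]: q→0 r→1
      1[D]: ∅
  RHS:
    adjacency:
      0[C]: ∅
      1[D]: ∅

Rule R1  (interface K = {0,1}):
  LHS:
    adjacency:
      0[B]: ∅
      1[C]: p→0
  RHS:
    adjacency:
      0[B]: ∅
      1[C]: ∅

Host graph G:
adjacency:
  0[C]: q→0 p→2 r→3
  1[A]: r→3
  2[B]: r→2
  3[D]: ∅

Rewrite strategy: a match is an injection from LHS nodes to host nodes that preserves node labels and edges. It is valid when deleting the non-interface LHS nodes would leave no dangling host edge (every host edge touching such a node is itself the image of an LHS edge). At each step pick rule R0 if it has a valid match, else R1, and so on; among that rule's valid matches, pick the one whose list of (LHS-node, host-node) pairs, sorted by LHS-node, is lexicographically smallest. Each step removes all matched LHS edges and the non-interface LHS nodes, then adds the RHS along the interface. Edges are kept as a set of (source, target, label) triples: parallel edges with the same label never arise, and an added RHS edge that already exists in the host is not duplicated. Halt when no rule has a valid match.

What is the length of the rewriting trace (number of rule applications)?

Answer: 2

Rewrite trace:
start.  V:4 E:5  edges: 0-q->0 0-p->2 0-r->3 1-r->3 2-r->2
1. fire R0 via {0↦0, 1↦3}  →  V:4 E:3  edges: 0-p->2 1-r->3 2-r->2
2. fire R1 via {0↦2, 1↦0}  →  V:4 E:2  edges: 1-r->3 2-r->2
halt: no rule applies after step 2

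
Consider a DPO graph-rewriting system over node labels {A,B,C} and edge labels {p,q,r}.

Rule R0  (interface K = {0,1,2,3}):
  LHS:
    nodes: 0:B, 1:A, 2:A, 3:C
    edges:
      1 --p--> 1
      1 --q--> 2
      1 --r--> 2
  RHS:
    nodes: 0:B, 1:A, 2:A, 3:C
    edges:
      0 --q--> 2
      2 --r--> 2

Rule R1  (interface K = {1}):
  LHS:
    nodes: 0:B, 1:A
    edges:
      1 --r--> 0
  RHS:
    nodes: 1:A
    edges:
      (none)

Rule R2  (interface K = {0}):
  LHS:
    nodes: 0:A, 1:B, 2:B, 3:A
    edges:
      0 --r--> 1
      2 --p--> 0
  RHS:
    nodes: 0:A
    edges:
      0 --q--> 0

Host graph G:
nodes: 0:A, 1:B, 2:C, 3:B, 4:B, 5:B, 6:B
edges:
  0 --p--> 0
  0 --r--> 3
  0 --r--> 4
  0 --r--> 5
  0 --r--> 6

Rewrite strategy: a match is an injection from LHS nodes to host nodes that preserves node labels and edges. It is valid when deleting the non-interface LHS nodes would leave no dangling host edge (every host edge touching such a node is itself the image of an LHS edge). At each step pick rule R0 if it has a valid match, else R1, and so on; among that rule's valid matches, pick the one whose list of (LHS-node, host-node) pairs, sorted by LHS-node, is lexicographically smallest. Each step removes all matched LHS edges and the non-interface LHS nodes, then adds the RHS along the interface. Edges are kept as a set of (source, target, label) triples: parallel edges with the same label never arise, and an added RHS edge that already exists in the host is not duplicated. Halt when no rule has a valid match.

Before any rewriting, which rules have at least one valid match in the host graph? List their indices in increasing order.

Answer: [R1]

Steps:
R0: no valid match — LHS pattern not found
R1: 4 valid matches — {0↦3, 1↦0}, {0↦4, 1↦0}, {0↦5, 1↦0} (+1 more)
R2: no valid match — LHS pattern not found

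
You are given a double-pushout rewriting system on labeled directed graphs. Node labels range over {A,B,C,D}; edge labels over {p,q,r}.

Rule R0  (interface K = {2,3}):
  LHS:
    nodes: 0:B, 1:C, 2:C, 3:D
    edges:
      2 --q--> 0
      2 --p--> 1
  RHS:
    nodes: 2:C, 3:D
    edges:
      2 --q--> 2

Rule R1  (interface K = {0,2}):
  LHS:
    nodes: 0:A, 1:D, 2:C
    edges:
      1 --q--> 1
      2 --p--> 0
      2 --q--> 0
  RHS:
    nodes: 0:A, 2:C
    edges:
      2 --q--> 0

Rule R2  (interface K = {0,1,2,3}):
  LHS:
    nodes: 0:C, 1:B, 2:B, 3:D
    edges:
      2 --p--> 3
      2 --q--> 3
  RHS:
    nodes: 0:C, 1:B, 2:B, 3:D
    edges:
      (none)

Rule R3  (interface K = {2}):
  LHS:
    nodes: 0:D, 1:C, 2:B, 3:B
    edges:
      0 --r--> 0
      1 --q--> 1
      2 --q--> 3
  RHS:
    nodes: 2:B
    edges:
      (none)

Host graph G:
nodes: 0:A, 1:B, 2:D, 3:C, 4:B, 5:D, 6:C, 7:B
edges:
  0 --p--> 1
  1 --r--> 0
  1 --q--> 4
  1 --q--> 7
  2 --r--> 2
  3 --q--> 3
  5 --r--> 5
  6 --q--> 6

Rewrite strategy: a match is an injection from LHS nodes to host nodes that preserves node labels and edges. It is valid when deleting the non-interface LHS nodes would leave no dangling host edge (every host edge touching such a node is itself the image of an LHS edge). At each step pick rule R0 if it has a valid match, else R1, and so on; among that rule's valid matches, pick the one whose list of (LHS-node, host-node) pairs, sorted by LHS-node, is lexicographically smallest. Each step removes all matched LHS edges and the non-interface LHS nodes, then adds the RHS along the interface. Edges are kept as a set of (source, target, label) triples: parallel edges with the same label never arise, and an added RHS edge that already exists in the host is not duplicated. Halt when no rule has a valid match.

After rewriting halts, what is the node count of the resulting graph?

Answer: 2

Derivation:
[0] host  ⇒  8 nodes, 8 edges  {0-p->1 1-r->0 1-q->4 1-q->7 2-r->2 3-q->3 5-r->5 6-q->6}
[1] R3 @ {0↦2, 1↦3, 2↦1, 3↦4}  ⇒  5 nodes, 5 edges  {0-p->1 1-r->0 1-q->7 5-r->5 6-q->6}
[2] R3 @ {0↦5, 1↦6, 2↦1, 3↦7}  ⇒  2 nodes, 2 edges  {0-p->1 1-r->0}
final graph: no rule applies after step 2
NF nodes: {0:A, 1:B}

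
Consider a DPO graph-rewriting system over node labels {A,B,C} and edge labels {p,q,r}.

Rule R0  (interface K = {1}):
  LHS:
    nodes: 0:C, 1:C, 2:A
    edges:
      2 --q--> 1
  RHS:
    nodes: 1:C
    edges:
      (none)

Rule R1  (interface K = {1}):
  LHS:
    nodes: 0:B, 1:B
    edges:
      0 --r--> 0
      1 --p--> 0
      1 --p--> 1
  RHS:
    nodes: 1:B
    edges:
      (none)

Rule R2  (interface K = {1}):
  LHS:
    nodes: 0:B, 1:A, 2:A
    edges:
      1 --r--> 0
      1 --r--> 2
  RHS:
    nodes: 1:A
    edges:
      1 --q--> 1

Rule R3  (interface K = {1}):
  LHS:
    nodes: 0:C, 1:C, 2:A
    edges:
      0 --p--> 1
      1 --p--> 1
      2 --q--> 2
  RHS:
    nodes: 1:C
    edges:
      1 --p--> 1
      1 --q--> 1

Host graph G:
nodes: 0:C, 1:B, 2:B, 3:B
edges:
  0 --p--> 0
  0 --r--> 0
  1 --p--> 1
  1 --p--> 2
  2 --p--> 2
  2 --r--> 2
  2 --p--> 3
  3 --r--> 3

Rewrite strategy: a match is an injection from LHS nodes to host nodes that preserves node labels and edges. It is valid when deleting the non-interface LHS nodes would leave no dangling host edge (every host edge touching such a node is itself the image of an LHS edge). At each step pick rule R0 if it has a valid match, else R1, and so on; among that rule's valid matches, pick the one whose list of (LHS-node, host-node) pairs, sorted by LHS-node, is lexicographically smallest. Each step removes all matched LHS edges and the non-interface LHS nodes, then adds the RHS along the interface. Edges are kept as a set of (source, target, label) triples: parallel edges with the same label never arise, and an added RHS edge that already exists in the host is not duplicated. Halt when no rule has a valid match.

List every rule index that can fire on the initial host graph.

R0: no valid match — LHS pattern not found
R1: 1 valid match — {0↦3, 1↦2}
R2: no valid match — LHS pattern not found
R3: no valid match — LHS pattern not found

Answer: [R1]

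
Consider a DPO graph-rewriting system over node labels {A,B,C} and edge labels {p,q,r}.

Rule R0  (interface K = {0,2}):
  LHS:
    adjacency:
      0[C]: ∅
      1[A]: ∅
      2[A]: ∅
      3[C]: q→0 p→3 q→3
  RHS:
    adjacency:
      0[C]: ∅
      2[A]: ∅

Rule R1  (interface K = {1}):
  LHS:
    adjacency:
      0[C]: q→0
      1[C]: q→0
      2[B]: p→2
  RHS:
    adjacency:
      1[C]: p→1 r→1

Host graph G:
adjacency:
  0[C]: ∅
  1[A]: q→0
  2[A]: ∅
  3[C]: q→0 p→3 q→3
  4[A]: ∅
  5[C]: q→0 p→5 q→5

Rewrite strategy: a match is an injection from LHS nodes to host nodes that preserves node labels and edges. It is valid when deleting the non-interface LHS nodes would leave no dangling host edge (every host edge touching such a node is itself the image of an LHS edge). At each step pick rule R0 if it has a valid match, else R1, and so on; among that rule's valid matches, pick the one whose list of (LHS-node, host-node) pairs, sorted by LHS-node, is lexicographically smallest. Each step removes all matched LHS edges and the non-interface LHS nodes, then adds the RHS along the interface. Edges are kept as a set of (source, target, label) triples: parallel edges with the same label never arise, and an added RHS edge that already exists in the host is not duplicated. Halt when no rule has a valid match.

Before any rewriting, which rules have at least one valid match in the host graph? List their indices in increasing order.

R0: 8 valid matches — {0↦0, 1↦2, 2↦1, 3↦3}, {0↦0, 1↦2, 2↦1, 3↦5}, {0↦0, 1↦2, 2↦4, 3↦3} (+5 more)
R1: no valid match — LHS pattern not found

Answer: [R0]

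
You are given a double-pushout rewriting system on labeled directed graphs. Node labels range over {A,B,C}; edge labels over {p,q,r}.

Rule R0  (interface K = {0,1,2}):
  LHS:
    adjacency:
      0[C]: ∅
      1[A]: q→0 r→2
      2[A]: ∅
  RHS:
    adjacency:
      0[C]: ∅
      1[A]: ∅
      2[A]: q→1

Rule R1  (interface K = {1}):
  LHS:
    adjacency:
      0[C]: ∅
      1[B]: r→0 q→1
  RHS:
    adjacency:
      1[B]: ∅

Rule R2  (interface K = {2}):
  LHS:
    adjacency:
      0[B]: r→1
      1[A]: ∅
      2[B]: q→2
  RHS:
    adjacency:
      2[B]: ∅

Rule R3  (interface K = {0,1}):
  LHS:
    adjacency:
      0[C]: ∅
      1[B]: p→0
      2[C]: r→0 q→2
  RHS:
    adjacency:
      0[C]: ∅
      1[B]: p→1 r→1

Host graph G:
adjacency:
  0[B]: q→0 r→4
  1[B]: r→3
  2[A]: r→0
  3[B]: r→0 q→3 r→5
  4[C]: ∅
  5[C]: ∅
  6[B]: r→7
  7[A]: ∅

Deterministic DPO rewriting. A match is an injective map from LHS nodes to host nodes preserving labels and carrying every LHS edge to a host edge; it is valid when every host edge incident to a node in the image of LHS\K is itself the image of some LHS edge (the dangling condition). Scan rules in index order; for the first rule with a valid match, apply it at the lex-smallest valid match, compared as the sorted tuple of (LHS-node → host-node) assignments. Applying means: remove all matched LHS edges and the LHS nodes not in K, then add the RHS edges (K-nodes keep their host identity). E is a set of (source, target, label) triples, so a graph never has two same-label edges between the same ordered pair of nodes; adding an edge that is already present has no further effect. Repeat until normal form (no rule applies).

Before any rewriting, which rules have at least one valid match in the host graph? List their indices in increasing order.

R0: no valid match — LHS pattern not found
R1: 2 valid matches — {0↦4, 1↦0}, {0↦5, 1↦3}
R2: 2 valid matches — {0↦6, 1↦7, 2↦0}, {0↦6, 1↦7, 2↦3}
R3: no valid match — LHS pattern not found

Answer: [R1,R2]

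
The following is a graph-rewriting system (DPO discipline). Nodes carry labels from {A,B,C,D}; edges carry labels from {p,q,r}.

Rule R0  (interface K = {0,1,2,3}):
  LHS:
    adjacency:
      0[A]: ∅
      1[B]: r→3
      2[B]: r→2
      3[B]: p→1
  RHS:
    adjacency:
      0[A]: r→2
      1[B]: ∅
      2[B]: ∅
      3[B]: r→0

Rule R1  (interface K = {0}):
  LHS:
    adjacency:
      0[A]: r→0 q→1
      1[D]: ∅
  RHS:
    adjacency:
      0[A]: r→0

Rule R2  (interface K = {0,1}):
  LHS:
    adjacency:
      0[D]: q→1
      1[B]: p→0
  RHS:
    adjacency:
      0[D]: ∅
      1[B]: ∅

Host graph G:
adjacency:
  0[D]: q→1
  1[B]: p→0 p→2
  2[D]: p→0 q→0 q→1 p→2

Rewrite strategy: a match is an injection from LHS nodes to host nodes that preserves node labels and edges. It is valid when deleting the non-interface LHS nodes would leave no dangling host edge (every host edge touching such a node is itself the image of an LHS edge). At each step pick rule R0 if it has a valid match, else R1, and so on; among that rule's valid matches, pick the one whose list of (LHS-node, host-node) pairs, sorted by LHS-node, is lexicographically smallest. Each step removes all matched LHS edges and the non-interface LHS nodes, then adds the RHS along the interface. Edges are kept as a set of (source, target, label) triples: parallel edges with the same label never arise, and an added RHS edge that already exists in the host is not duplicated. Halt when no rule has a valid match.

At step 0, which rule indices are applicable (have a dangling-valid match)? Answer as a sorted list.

Answer: [R2]

Derivation:
R0: no valid match — LHS pattern not found
R1: no valid match — LHS pattern not found
R2: 2 valid matches — {0↦0, 1↦1}, {0↦2, 1↦1}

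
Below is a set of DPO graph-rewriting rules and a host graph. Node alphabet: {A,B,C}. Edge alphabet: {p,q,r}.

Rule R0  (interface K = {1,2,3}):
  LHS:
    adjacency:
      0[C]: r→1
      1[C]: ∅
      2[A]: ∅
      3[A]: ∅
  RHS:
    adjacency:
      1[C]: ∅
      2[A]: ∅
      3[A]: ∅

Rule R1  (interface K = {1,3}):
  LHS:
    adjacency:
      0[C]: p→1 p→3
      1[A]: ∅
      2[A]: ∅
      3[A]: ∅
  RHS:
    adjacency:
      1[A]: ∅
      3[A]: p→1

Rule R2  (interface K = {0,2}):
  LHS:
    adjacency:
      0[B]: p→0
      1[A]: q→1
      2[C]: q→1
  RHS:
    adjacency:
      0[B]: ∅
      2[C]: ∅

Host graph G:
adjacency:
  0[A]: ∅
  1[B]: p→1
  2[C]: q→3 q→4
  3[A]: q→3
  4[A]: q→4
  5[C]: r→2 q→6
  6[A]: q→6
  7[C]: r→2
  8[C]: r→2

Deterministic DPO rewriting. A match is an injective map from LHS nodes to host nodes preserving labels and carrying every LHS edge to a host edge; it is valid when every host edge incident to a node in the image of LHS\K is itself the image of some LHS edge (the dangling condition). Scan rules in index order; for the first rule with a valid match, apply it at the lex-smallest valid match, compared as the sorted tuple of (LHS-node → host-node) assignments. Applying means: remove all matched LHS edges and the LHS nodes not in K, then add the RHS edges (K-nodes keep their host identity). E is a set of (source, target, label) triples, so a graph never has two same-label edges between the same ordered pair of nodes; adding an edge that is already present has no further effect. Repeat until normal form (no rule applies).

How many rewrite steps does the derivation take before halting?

Answer: 3

Derivation:
start.  V:9 E:10  edges: 1-p->1 2-q->3 2-q->4 3-q->3 4-q->4 5-r->2 5-q->6 6-q->6 7-r->2 8-r->2
1. fire R0 via {0↦7, 1↦2, 2↦0, 3↦3}  →  V:8 E:9  edges: 1-p->1 2-q->3 2-q->4 3-q->3 4-q->4 5-r->2 5-q->6 6-q->6 8-r->2
2. fire R0 via {0↦8, 1↦2, 2↦0, 3↦3}  →  V:7 E:8  edges: 1-p->1 2-q->3 2-q->4 3-q->3 4-q->4 5-r->2 5-q->6 6-q->6
3. fire R2 via {0↦1, 1↦3, 2↦2}  →  V:6 E:5  edges: 2-q->4 4-q->4 5-r->2 5-q->6 6-q->6
halt: no rule applies after step 3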